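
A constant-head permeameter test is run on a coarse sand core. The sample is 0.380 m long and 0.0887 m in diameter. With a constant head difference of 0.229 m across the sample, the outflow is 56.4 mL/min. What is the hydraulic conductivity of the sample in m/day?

21.8

Cross-sectional area A = π·(d/2)² = π × (0.0887/2)² = 0.006179 m².
Convert discharge: 56.4 mL/min = 9.400e-07 m³/s.
Darcy's law rearranged: K = Q·L / (A·Δh) = 9.400e-07 × 0.380 / (0.006179 × 0.229) = 0.0002524 m/s = 21.81 m/day.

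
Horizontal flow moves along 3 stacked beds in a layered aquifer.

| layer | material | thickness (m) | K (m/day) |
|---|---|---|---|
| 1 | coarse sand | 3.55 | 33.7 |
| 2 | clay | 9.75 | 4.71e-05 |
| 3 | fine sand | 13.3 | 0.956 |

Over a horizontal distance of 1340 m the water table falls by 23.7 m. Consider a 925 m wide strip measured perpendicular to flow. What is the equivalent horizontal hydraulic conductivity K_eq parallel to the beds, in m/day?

4.98

Flow is parallel to layering, so each bed carries its own Darcy discharge and the transmissivities add.
Σ(K_i·b_i) = 33.7×3.55 + 4.71e-05×9.75 + 0.956×13.3 = 132.4 m²/day.
Total thickness b = 26.60 m, so K_eq = Σ(K_i·b_i)/b = 4.976 m/day.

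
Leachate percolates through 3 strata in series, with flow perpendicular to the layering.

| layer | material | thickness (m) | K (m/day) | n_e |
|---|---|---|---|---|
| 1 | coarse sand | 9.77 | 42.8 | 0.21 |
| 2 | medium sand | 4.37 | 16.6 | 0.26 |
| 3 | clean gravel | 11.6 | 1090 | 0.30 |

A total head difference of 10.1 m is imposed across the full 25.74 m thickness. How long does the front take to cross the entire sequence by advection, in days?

0.332

With flow normal to the layers, continuity requires the same specific discharge q through every layer.
Σ(b_i/K_i) = 9.77/42.8 + 4.37/16.6 + 11.6/1090 = 0.5022 d.
q = Δh / Σ(b_i/K_i) = 10.1 / 0.5022 = 20.11 m/day.
In each layer the seepage velocity is v_i = q/n_i, so the layer transit time is t_i = b_i·n_i / q:
  layer 1 (coarse sand): t_1 = 9.77 × 0.21 / 20.11 = 0.1020 d
  layer 2 (medium sand): t_2 = 4.37 × 0.26 / 20.11 = 0.05649 d
  layer 3 (clean gravel): t_3 = 11.6 × 0.30 / 20.11 = 0.1730 d
Total t = Σ t_i = 0.3315 days.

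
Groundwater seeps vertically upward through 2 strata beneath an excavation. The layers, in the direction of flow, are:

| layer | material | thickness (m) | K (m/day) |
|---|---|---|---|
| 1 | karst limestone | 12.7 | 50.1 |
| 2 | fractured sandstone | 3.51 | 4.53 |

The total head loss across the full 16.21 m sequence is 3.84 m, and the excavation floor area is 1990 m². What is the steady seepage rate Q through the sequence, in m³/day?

Flow is perpendicular to layering, so the layers act in series and the equivalent K is the thickness-weighted harmonic mean.
Total thickness L = 12.7 + 3.51 = 16.21 m.
Σ(b_i/K_i) = 12.7/50.1 + 3.51/4.53 = 1.028 d.
K_eq = L / Σ(b_i/K_i) = 16.21 / 1.028 = 15.76 m/day.
Q = K_eq · A · (Δh/L) = 15.76 × 1990 × (3.84/16.21) = 7431 m³/day.

7430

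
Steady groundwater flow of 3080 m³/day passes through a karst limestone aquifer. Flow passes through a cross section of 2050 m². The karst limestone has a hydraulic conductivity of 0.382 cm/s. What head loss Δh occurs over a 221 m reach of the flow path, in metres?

Convert K: 0.382 cm/s × 864 = 330.0 m/day.
From Q = K·A·i, i = Q / (K·A) = 3080 / (330.0 × 2050) = 0.004552.
Head loss Δh = i · L = 0.004552 × 221 = 1.006 m.

1.01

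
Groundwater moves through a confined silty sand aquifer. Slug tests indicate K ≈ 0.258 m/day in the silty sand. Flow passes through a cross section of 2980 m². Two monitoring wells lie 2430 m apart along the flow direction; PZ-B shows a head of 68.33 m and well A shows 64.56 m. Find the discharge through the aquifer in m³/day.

Hydraulic gradient i = (68.33 − 64.56) / 2430 = 3.77 / 2430 = 0.001551.
Darcy's law: Q = K · A · i = 0.2580 × 2980 × 0.001551 = 1.193 m³/day.

1.19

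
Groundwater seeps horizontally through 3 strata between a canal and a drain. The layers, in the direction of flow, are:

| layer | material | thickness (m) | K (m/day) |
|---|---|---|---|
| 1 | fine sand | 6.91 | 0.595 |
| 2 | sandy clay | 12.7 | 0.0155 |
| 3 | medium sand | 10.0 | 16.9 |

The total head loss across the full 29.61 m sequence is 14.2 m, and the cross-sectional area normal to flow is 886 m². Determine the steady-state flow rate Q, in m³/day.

Flow is perpendicular to layering, so the layers act in series and the equivalent K is the thickness-weighted harmonic mean.
Total thickness L = 6.91 + 12.7 + 10.0 = 29.61 m.
Σ(b_i/K_i) = 6.91/0.595 + 12.7/0.0155 + 10.0/16.9 = 831.6 d.
K_eq = L / Σ(b_i/K_i) = 29.61 / 831.6 = 0.03561 m/day.
Q = K_eq · A · (Δh/L) = 0.03561 × 886 × (14.2/29.61) = 15.13 m³/day.

15.1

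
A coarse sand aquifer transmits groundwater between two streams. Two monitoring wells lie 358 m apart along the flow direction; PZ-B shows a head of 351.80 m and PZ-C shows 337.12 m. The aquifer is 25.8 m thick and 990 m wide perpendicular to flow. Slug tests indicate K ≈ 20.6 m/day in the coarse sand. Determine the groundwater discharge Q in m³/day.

Cross-sectional area A = 990 × 25.8 = 25542 m².
Hydraulic gradient i = (351.80 − 337.12) / 358 = 14.68 / 358 = 0.04101.
Darcy's law: Q = K · A · i = 20.60 × 25542 × 0.04101 = 21576 m³/day.

21600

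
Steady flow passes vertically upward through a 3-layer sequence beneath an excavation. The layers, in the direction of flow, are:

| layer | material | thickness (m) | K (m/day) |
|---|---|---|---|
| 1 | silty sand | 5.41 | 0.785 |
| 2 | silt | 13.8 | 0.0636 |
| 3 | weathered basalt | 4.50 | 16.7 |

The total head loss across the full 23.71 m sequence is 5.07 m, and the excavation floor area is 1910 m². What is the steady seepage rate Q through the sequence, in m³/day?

43.2

Flow is perpendicular to layering, so the layers act in series and the equivalent K is the thickness-weighted harmonic mean.
Total thickness L = 5.41 + 13.8 + 4.50 = 23.71 m.
Σ(b_i/K_i) = 5.41/0.785 + 13.8/0.0636 + 4.50/16.7 = 224.1 d.
K_eq = L / Σ(b_i/K_i) = 23.71 / 224.1 = 0.1058 m/day.
Q = K_eq · A · (Δh/L) = 0.1058 × 1910 × (5.07/23.71) = 43.20 m³/day.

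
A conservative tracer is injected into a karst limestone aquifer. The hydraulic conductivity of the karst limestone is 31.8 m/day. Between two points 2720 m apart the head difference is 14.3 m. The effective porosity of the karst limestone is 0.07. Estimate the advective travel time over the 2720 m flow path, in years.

3.12

Hydraulic gradient i = Δh / L = 14.3 / 2720 = 0.005257.
Darcy flux q = K · i = 31.80 × 0.005257 = 0.1672 m/day.
Seepage velocity v = q / n_e = 0.1672 / 0.07 = 2.388 m/day.
Travel time t = L / v = 2720 / 2.388 = 1139 days = 3.118 years.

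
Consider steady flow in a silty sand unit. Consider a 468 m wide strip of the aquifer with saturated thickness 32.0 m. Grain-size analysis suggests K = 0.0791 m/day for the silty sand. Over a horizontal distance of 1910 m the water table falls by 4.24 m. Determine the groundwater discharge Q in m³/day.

Cross-sectional area A = 468 × 32.0 = 14976 m².
Hydraulic gradient i = Δh / L = 4.24 / 1910 = 0.002220.
Darcy's law: Q = K · A · i = 0.07910 × 14976 × 0.002220 = 2.630 m³/day.

2.63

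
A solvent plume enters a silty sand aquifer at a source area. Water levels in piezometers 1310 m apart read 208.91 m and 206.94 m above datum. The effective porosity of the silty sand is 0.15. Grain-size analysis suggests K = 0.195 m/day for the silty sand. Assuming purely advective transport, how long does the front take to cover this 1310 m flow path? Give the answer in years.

Hydraulic gradient i = (208.91 − 206.94) / 1310 = 1.97 / 1310 = 0.001504.
Darcy flux q = K · i = 0.1950 × 0.001504 = 0.0002932 m/day.
Seepage velocity v = q / n_e = 0.0002932 / 0.15 = 0.001955 m/day.
Travel time t = L / v = 1310 / 0.001955 = 6.701e+05 days = 1835 years.

1830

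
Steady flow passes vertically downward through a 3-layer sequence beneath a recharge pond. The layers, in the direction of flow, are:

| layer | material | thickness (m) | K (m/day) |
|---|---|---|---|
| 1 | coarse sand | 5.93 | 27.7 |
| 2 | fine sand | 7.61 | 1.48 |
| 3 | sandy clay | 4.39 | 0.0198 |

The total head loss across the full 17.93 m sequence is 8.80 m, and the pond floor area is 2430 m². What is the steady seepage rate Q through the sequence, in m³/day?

94.2

Flow is perpendicular to layering, so the layers act in series and the equivalent K is the thickness-weighted harmonic mean.
Total thickness L = 5.93 + 7.61 + 4.39 = 17.93 m.
Σ(b_i/K_i) = 5.93/27.7 + 7.61/1.48 + 4.39/0.0198 = 227.1 d.
K_eq = L / Σ(b_i/K_i) = 17.93 / 227.1 = 0.07896 m/day.
Q = K_eq · A · (Δh/L) = 0.07896 × 2430 × (8.80/17.93) = 94.17 m³/day.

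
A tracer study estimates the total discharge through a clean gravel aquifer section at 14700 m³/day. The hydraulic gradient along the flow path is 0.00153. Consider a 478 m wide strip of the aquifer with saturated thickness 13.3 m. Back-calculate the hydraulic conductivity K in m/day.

Cross-sectional area A = 478 × 13.3 = 6357 m².
Hydraulic gradient i = 0.00153.
From Q = K·A·i, K = Q / (A·i) = 14700 / (6357 × 0.001530) = 1511 m/day.

1510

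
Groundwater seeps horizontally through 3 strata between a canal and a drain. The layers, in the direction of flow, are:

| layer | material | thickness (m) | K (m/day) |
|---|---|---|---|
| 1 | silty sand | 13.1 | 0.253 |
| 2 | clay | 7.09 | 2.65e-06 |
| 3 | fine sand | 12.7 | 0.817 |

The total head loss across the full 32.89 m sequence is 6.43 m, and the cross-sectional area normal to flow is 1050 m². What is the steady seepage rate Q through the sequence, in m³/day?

0.00252

Flow is perpendicular to layering, so the layers act in series and the equivalent K is the thickness-weighted harmonic mean.
Total thickness L = 13.1 + 7.09 + 12.7 = 32.89 m.
Σ(b_i/K_i) = 13.1/0.253 + 7.09/2.65e-06 + 12.7/0.817 = 2.676e+06 d.
K_eq = L / Σ(b_i/K_i) = 32.89 / 2.676e+06 = 1.229e-05 m/day.
Q = K_eq · A · (Δh/L) = 1.229e-05 × 1050 × (6.43/32.89) = 0.002523 m³/day.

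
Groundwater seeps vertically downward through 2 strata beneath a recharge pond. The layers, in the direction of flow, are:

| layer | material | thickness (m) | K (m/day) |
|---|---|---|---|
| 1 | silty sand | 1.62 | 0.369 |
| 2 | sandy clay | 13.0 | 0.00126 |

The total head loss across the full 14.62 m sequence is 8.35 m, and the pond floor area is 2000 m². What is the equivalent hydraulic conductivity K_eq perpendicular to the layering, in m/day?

Flow is perpendicular to layering, so the layers act in series and the equivalent K is the thickness-weighted harmonic mean.
Total thickness L = 1.62 + 13.0 = 14.62 m.
Σ(b_i/K_i) = 1.62/0.369 + 13.0/0.00126 = 10322 d.
K_eq = L / Σ(b_i/K_i) = 14.62 / 10322 = 0.001416 m/day.

0.00142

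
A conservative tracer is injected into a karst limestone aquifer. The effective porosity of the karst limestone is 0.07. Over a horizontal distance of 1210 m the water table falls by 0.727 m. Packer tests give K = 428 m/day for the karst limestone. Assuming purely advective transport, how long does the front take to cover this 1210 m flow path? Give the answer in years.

0.902

Hydraulic gradient i = Δh / L = 0.727 / 1210 = 0.0006008.
Darcy flux q = K · i = 428.0 × 0.0006008 = 0.2572 m/day.
Seepage velocity v = q / n_e = 0.2572 / 0.07 = 3.674 m/day.
Travel time t = L / v = 1210 / 3.674 = 329.4 days = 0.9018 years.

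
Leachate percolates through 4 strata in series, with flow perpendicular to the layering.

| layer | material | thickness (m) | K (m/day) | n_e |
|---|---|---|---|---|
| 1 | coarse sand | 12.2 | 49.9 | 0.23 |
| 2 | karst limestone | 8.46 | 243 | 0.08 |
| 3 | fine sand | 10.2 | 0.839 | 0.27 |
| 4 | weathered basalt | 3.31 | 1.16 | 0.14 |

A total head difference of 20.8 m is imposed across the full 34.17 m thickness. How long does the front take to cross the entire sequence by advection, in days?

With flow normal to the layers, continuity requires the same specific discharge q through every layer.
Σ(b_i/K_i) = 12.2/49.9 + 8.46/243 + 10.2/0.839 + 3.31/1.16 = 15.29 d.
q = Δh / Σ(b_i/K_i) = 20.8 / 15.29 = 1.360 m/day.
In each layer the seepage velocity is v_i = q/n_i, so the layer transit time is t_i = b_i·n_i / q:
  layer 1 (coarse sand): t_1 = 12.2 × 0.23 / 1.360 = 2.063 d
  layer 2 (karst limestone): t_2 = 8.46 × 0.08 / 1.360 = 0.4975 d
  layer 3 (fine sand): t_3 = 10.2 × 0.27 / 1.360 = 2.024 d
  layer 4 (weathered basalt): t_4 = 3.31 × 0.14 / 1.360 = 0.3406 d
Total t = Σ t_i = 4.925 days.

4.93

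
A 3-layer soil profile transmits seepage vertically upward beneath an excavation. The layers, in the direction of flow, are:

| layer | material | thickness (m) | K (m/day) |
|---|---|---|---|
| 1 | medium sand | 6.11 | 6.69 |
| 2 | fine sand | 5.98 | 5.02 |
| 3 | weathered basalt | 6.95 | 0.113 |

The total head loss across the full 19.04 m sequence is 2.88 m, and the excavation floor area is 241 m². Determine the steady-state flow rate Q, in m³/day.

Flow is perpendicular to layering, so the layers act in series and the equivalent K is the thickness-weighted harmonic mean.
Total thickness L = 6.11 + 5.98 + 6.95 = 19.04 m.
Σ(b_i/K_i) = 6.11/6.69 + 5.98/5.02 + 6.95/0.113 = 63.61 d.
K_eq = L / Σ(b_i/K_i) = 19.04 / 63.61 = 0.2993 m/day.
Q = K_eq · A · (Δh/L) = 0.2993 × 241 × (2.88/19.04) = 10.91 m³/day.

10.9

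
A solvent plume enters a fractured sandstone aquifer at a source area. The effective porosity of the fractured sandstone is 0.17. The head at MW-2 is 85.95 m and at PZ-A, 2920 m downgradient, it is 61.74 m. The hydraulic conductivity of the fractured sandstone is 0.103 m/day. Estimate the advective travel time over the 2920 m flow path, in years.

Hydraulic gradient i = (85.95 − 61.74) / 2920 = 24.21 / 2920 = 0.008291.
Darcy flux q = K · i = 0.1030 × 0.008291 = 0.0008540 m/day.
Seepage velocity v = q / n_e = 0.0008540 / 0.17 = 0.005023 m/day.
Travel time t = L / v = 2920 / 0.005023 = 5.813e+05 days = 1591 years.

1590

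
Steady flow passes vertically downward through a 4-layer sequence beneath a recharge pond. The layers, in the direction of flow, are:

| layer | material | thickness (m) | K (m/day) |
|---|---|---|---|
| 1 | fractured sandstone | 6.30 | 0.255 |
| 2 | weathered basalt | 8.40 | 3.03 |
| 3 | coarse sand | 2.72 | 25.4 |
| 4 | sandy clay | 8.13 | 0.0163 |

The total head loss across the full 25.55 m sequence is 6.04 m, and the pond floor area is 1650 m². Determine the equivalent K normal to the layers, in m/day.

Flow is perpendicular to layering, so the layers act in series and the equivalent K is the thickness-weighted harmonic mean.
Total thickness L = 6.30 + 8.40 + 2.72 + 8.13 = 25.55 m.
Σ(b_i/K_i) = 6.30/0.255 + 8.40/3.03 + 2.72/25.4 + 8.13/0.0163 = 526.4 d.
K_eq = L / Σ(b_i/K_i) = 25.55 / 526.4 = 0.04854 m/day.

0.0485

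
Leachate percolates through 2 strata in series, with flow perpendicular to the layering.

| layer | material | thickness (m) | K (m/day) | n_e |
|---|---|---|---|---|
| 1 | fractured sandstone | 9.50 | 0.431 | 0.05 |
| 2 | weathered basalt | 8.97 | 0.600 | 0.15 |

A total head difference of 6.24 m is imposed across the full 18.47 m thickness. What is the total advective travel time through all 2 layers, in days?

10.8

With flow normal to the layers, continuity requires the same specific discharge q through every layer.
Σ(b_i/K_i) = 9.50/0.431 + 8.97/0.600 = 36.99 d.
q = Δh / Σ(b_i/K_i) = 6.24 / 36.99 = 0.1687 m/day.
In each layer the seepage velocity is v_i = q/n_i, so the layer transit time is t_i = b_i·n_i / q:
  layer 1 (fractured sandstone): t_1 = 9.50 × 0.05 / 0.1687 = 2.816 d
  layer 2 (weathered basalt): t_2 = 8.97 × 0.15 / 0.1687 = 7.976 d
Total t = Σ t_i = 10.79 days.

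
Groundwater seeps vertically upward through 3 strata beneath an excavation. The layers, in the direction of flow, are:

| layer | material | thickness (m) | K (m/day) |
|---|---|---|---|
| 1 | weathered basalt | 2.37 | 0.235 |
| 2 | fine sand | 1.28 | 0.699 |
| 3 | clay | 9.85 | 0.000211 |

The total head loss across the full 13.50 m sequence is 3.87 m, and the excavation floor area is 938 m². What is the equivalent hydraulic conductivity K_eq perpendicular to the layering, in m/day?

0.000289

Flow is perpendicular to layering, so the layers act in series and the equivalent K is the thickness-weighted harmonic mean.
Total thickness L = 2.37 + 1.28 + 9.85 = 13.50 m.
Σ(b_i/K_i) = 2.37/0.235 + 1.28/0.699 + 9.85/0.000211 = 46694 d.
K_eq = L / Σ(b_i/K_i) = 13.50 / 46694 = 0.0002891 m/day.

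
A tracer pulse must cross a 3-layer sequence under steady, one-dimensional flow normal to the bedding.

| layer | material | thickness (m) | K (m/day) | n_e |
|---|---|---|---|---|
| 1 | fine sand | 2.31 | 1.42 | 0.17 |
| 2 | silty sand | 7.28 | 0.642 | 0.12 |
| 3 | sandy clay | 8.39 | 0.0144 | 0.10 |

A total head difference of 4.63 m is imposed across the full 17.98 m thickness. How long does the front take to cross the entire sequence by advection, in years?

0.741

With flow normal to the layers, continuity requires the same specific discharge q through every layer.
Σ(b_i/K_i) = 2.31/1.42 + 7.28/0.642 + 8.39/0.0144 = 595.6 d.
q = Δh / Σ(b_i/K_i) = 4.63 / 595.6 = 0.007774 m/day.
In each layer the seepage velocity is v_i = q/n_i, so the layer transit time is t_i = b_i·n_i / q:
  layer 1 (fine sand): t_1 = 2.31 × 0.17 / 0.007774 = 50.52 d
  layer 2 (silty sand): t_2 = 7.28 × 0.12 / 0.007774 = 112.4 d
  layer 3 (sandy clay): t_3 = 8.39 × 0.10 / 0.007774 = 107.9 d
Total t = Σ t_i = 270.8 days = 0.7415 years.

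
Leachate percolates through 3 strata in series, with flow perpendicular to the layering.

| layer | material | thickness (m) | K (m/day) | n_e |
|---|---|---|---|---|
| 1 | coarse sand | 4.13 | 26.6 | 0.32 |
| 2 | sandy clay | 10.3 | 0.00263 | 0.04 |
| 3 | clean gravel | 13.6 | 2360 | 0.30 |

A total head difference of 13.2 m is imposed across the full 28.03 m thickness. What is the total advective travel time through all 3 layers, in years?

With flow normal to the layers, continuity requires the same specific discharge q through every layer.
Σ(b_i/K_i) = 4.13/26.6 + 10.3/0.00263 + 13.6/2360 = 3917 d.
q = Δh / Σ(b_i/K_i) = 13.2 / 3917 = 0.003370 m/day.
In each layer the seepage velocity is v_i = q/n_i, so the layer transit time is t_i = b_i·n_i / q:
  layer 1 (coarse sand): t_1 = 4.13 × 0.32 / 0.003370 = 392.1 d
  layer 2 (sandy clay): t_2 = 10.3 × 0.04 / 0.003370 = 122.2 d
  layer 3 (clean gravel): t_3 = 13.6 × 0.30 / 0.003370 = 1211 d
Total t = Σ t_i = 1725 days = 4.723 years.

4.72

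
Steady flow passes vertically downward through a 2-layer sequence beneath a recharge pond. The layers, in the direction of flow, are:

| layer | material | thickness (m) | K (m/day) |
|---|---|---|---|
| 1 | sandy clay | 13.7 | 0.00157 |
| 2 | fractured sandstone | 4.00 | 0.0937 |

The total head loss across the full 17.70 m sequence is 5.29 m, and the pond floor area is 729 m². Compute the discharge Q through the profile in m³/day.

Flow is perpendicular to layering, so the layers act in series and the equivalent K is the thickness-weighted harmonic mean.
Total thickness L = 13.7 + 4.00 = 17.70 m.
Σ(b_i/K_i) = 13.7/0.00157 + 4.00/0.0937 = 8769 d.
K_eq = L / Σ(b_i/K_i) = 17.70 / 8769 = 0.002019 m/day.
Q = K_eq · A · (Δh/L) = 0.002019 × 729 × (5.29/17.70) = 0.4398 m³/day.

0.440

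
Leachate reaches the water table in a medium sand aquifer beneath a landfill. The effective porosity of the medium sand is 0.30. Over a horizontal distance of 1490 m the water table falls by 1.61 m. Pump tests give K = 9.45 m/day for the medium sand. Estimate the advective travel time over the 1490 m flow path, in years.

Hydraulic gradient i = Δh / L = 1.61 / 1490 = 0.001081.
Darcy flux q = K · i = 9.450 × 0.001081 = 0.01021 m/day.
Seepage velocity v = q / n_e = 0.01021 / 0.30 = 0.03404 m/day.
Travel time t = L / v = 1490 / 0.03404 = 43776 days = 119.9 years.

120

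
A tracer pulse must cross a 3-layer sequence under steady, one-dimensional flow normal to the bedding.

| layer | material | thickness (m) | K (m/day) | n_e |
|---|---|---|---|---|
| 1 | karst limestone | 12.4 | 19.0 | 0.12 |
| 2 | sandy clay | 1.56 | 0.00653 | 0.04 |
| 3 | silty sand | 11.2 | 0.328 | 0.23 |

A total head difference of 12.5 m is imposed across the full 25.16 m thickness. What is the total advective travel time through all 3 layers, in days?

With flow normal to the layers, continuity requires the same specific discharge q through every layer.
Σ(b_i/K_i) = 12.4/19.0 + 1.56/0.00653 + 11.2/0.328 = 273.7 d.
q = Δh / Σ(b_i/K_i) = 12.5 / 273.7 = 0.04567 m/day.
In each layer the seepage velocity is v_i = q/n_i, so the layer transit time is t_i = b_i·n_i / q:
  layer 1 (karst limestone): t_1 = 12.4 × 0.12 / 0.04567 = 32.58 d
  layer 2 (sandy clay): t_2 = 1.56 × 0.04 / 0.04567 = 1.366 d
  layer 3 (silty sand): t_3 = 11.2 × 0.23 / 0.04567 = 56.40 d
Total t = Σ t_i = 90.35 days.

90.4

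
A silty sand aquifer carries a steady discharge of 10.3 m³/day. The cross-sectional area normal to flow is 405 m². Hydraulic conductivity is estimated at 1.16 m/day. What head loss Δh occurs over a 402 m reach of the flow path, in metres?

From Q = K·A·i, i = Q / (K·A) = 10.3 / (1.160 × 405.0) = 0.02192.
Head loss Δh = i · L = 0.02192 × 402 = 8.814 m.

8.81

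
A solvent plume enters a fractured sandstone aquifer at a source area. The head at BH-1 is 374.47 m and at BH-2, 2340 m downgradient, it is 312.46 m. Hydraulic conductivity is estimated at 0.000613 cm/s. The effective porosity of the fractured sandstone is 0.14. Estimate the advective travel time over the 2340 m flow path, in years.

63.9

Convert K: 0.000613 cm/s × 864 = 0.5296 m/day.
Hydraulic gradient i = (374.47 − 312.46) / 2340 = 62.01 / 2340 = 0.02650.
Darcy flux q = K · i = 0.5296 × 0.02650 = 0.01404 m/day.
Seepage velocity v = q / n_e = 0.01404 / 0.14 = 0.1003 m/day.
Travel time t = L / v = 2340 / 0.1003 = 23341 days = 63.90 years.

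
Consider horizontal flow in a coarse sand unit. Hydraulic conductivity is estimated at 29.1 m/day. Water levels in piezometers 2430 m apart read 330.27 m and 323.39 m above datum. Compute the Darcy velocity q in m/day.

Hydraulic gradient i = (330.27 − 323.39) / 2430 = 6.88 / 2430 = 0.002831.
Specific discharge q = K · i = 29.10 × 0.002831 = 0.08239 m/day.

0.0824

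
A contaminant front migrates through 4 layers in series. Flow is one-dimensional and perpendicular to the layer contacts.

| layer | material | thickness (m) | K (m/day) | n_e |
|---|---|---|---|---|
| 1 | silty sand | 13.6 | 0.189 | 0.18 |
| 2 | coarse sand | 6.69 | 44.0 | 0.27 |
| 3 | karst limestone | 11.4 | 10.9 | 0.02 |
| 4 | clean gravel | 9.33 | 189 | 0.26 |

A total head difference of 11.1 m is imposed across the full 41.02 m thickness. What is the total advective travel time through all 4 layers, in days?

45.6

With flow normal to the layers, continuity requires the same specific discharge q through every layer.
Σ(b_i/K_i) = 13.6/0.189 + 6.69/44.0 + 11.4/10.9 + 9.33/189 = 73.20 d.
q = Δh / Σ(b_i/K_i) = 11.1 / 73.20 = 0.1516 m/day.
In each layer the seepage velocity is v_i = q/n_i, so the layer transit time is t_i = b_i·n_i / q:
  layer 1 (silty sand): t_1 = 13.6 × 0.18 / 0.1516 = 16.14 d
  layer 2 (coarse sand): t_2 = 6.69 × 0.27 / 0.1516 = 11.91 d
  layer 3 (karst limestone): t_3 = 11.4 × 0.02 / 0.1516 = 1.504 d
  layer 4 (clean gravel): t_4 = 9.33 × 0.26 / 0.1516 = 16.00 d
Total t = Σ t_i = 45.56 days.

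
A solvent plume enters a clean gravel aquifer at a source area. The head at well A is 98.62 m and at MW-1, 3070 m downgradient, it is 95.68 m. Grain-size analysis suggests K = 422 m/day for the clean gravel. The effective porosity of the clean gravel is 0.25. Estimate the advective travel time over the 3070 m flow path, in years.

Hydraulic gradient i = (98.62 − 95.68) / 3070 = 2.94 / 3070 = 0.0009577.
Darcy flux q = K · i = 422.0 × 0.0009577 = 0.4041 m/day.
Seepage velocity v = q / n_e = 0.4041 / 0.25 = 1.617 m/day.
Travel time t = L / v = 3070 / 1.617 = 1899 days = 5.200 years.

5.20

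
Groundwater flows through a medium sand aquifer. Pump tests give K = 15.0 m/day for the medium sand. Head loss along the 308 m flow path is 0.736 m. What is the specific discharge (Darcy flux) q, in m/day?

Hydraulic gradient i = Δh / L = 0.736 / 308 = 0.002390.
Specific discharge q = K · i = 15.00 × 0.002390 = 0.03584 m/day.

0.0358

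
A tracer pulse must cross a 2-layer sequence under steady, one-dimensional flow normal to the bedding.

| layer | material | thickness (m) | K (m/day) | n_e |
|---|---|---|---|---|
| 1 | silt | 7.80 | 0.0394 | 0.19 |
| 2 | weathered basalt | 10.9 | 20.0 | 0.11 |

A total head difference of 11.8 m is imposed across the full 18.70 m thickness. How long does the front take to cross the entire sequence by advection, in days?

45.1

With flow normal to the layers, continuity requires the same specific discharge q through every layer.
Σ(b_i/K_i) = 7.80/0.0394 + 10.9/20.0 = 198.5 d.
q = Δh / Σ(b_i/K_i) = 11.8 / 198.5 = 0.05944 m/day.
In each layer the seepage velocity is v_i = q/n_i, so the layer transit time is t_i = b_i·n_i / q:
  layer 1 (silt): t_1 = 7.80 × 0.19 / 0.05944 = 24.93 d
  layer 2 (weathered basalt): t_2 = 10.9 × 0.11 / 0.05944 = 20.17 d
Total t = Σ t_i = 45.10 days.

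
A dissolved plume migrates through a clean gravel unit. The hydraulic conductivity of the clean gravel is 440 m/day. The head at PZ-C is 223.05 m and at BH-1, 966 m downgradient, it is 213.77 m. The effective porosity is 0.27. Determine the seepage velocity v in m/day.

Hydraulic gradient i = (223.05 − 213.77) / 966 = 9.28 / 966 = 0.009607.
Darcy flux q = K · i = 440.0 × 0.009607 = 4.227 m/day.
Seepage velocity v = q / n_e = 4.227 / 0.27 = 15.66 m/day.

15.7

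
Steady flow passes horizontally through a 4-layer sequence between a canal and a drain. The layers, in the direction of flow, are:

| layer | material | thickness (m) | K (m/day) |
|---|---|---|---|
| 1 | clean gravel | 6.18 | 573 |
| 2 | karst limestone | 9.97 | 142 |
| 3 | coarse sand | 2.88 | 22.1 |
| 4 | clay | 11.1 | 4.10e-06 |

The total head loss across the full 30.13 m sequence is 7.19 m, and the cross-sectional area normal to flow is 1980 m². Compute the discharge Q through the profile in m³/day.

Flow is perpendicular to layering, so the layers act in series and the equivalent K is the thickness-weighted harmonic mean.
Total thickness L = 6.18 + 9.97 + 2.88 + 11.1 = 30.13 m.
Σ(b_i/K_i) = 6.18/573 + 9.97/142 + 2.88/22.1 + 11.1/4.10e-06 = 2.707e+06 d.
K_eq = L / Σ(b_i/K_i) = 30.13 / 2.707e+06 = 1.113e-05 m/day.
Q = K_eq · A · (Δh/L) = 1.113e-05 × 1980 × (7.19/30.13) = 0.005258 m³/day.

0.00526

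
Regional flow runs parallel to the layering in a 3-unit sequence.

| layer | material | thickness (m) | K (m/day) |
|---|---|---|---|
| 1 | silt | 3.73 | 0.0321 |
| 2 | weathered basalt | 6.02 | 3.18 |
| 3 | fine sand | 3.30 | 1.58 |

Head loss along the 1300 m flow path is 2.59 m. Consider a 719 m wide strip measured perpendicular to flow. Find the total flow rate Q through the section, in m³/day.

35.1

Flow is parallel to layering, so each bed carries its own Darcy discharge and the transmissivities add.
Σ(K_i·b_i) = 0.0321×3.73 + 3.18×6.02 + 1.58×3.30 = 24.48 m²/day.
Hydraulic gradient i = Δh / L = 2.59 / 1300 = 0.001992.
Q = Σ(K_i·b_i) · W · i = 24.48 × 719 × 0.001992 = 35.06 m³/day.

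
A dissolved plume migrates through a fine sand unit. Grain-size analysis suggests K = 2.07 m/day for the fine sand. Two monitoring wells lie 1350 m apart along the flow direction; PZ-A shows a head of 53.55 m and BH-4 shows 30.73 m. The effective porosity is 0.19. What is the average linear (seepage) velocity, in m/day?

Hydraulic gradient i = (53.55 − 30.73) / 1350 = 22.82 / 1350 = 0.01690.
Darcy flux q = K · i = 2.070 × 0.01690 = 0.03499 m/day.
Seepage velocity v = q / n_e = 0.03499 / 0.19 = 0.1842 m/day.

0.184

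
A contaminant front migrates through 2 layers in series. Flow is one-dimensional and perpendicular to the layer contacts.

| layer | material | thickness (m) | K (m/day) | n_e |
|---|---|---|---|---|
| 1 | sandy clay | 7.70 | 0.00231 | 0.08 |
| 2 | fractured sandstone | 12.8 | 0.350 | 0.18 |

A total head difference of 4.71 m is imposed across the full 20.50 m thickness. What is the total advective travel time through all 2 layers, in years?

With flow normal to the layers, continuity requires the same specific discharge q through every layer.
Σ(b_i/K_i) = 7.70/0.00231 + 12.8/0.350 = 3370 d.
q = Δh / Σ(b_i/K_i) = 4.71 / 3370 = 0.001398 m/day.
In each layer the seepage velocity is v_i = q/n_i, so the layer transit time is t_i = b_i·n_i / q:
  layer 1 (sandy clay): t_1 = 7.70 × 0.08 / 0.001398 = 440.7 d
  layer 2 (fractured sandstone): t_2 = 12.8 × 0.18 / 0.001398 = 1648 d
Total t = Σ t_i = 2089 days = 5.720 years.

5.72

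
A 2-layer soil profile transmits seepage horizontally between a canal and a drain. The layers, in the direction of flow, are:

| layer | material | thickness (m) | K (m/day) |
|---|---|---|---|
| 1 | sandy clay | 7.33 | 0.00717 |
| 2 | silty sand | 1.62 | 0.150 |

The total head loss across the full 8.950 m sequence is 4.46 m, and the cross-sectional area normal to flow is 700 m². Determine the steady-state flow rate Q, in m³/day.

Flow is perpendicular to layering, so the layers act in series and the equivalent K is the thickness-weighted harmonic mean.
Total thickness L = 7.33 + 1.62 = 8.950 m.
Σ(b_i/K_i) = 7.33/0.00717 + 1.62/0.150 = 1033 d.
K_eq = L / Σ(b_i/K_i) = 8.950 / 1033 = 0.008663 m/day.
Q = K_eq · A · (Δh/L) = 0.008663 × 700 × (4.46/8.950) = 3.022 m³/day.

3.02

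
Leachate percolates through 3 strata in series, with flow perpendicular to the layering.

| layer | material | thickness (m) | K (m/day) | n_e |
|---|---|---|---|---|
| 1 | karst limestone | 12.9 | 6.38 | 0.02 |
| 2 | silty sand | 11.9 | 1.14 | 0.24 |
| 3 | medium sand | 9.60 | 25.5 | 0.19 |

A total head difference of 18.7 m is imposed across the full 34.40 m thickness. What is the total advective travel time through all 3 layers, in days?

With flow normal to the layers, continuity requires the same specific discharge q through every layer.
Σ(b_i/K_i) = 12.9/6.38 + 11.9/1.14 + 9.60/25.5 = 12.84 d.
q = Δh / Σ(b_i/K_i) = 18.7 / 12.84 = 1.457 m/day.
In each layer the seepage velocity is v_i = q/n_i, so the layer transit time is t_i = b_i·n_i / q:
  layer 1 (karst limestone): t_1 = 12.9 × 0.02 / 1.457 = 0.1771 d
  layer 2 (silty sand): t_2 = 11.9 × 0.24 / 1.457 = 1.961 d
  layer 3 (medium sand): t_3 = 9.60 × 0.19 / 1.457 = 1.252 d
Total t = Σ t_i = 3.390 days.

3.39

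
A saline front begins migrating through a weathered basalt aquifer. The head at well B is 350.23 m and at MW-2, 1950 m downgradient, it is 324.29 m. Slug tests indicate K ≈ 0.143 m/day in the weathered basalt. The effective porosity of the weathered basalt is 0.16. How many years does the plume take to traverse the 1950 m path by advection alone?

Hydraulic gradient i = (350.23 − 324.29) / 1950 = 25.94 / 1950 = 0.01330.
Darcy flux q = K · i = 0.1430 × 0.01330 = 0.001902 m/day.
Seepage velocity v = q / n_e = 0.001902 / 0.16 = 0.01189 m/day.
Travel time t = L / v = 1950 / 0.01189 = 1.640e+05 days = 449.0 years.

449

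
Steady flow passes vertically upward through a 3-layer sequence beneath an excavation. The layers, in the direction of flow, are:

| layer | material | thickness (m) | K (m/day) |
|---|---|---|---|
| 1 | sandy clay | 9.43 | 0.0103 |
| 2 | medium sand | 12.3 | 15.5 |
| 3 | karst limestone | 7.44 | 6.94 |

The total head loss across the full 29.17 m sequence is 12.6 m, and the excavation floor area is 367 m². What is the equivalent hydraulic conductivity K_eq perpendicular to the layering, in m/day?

Flow is perpendicular to layering, so the layers act in series and the equivalent K is the thickness-weighted harmonic mean.
Total thickness L = 9.43 + 12.3 + 7.44 = 29.17 m.
Σ(b_i/K_i) = 9.43/0.0103 + 12.3/15.5 + 7.44/6.94 = 917.4 d.
K_eq = L / Σ(b_i/K_i) = 29.17 / 917.4 = 0.03180 m/day.

0.0318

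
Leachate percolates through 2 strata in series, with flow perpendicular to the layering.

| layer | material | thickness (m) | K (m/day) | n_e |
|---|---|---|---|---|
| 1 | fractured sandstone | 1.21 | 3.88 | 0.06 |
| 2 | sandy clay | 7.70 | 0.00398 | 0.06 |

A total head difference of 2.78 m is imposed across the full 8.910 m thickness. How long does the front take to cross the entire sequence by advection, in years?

1.02

With flow normal to the layers, continuity requires the same specific discharge q through every layer.
Σ(b_i/K_i) = 1.21/3.88 + 7.70/0.00398 = 1935 d.
q = Δh / Σ(b_i/K_i) = 2.78 / 1935 = 0.001437 m/day.
In each layer the seepage velocity is v_i = q/n_i, so the layer transit time is t_i = b_i·n_i / q:
  layer 1 (fractured sandstone): t_1 = 1.21 × 0.06 / 0.001437 = 50.53 d
  layer 2 (sandy clay): t_2 = 7.70 × 0.06 / 0.001437 = 321.6 d
Total t = Σ t_i = 372.1 days = 1.019 years.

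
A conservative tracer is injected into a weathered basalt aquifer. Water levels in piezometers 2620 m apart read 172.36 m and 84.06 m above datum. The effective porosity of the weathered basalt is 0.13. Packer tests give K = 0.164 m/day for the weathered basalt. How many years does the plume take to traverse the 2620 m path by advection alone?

Hydraulic gradient i = (172.36 − 84.06) / 2620 = 88.3 / 2620 = 0.03370.
Darcy flux q = K · i = 0.1640 × 0.03370 = 0.005527 m/day.
Seepage velocity v = q / n_e = 0.005527 / 0.13 = 0.04252 m/day.
Travel time t = L / v = 2620 / 0.04252 = 61623 days = 168.7 years.

169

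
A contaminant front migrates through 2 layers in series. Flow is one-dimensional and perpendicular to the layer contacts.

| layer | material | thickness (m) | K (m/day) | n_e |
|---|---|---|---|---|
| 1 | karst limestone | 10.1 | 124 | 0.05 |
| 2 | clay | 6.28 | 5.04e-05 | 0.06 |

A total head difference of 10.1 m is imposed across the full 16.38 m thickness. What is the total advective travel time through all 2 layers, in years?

29.8

With flow normal to the layers, continuity requires the same specific discharge q through every layer.
Σ(b_i/K_i) = 10.1/124 + 6.28/5.04e-05 = 1.246e+05 d.
q = Δh / Σ(b_i/K_i) = 10.1 / 1.246e+05 = 8.106e-05 m/day.
In each layer the seepage velocity is v_i = q/n_i, so the layer transit time is t_i = b_i·n_i / q:
  layer 1 (karst limestone): t_1 = 10.1 × 0.05 / 8.106e-05 = 6230 d
  layer 2 (clay): t_2 = 6.28 × 0.06 / 8.106e-05 = 4649 d
Total t = Σ t_i = 10879 days = 29.78 years.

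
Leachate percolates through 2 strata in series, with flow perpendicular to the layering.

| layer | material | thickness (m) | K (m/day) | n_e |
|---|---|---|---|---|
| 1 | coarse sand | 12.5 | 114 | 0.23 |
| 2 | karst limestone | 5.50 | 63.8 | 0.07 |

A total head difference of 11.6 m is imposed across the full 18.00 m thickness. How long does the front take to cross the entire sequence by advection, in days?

With flow normal to the layers, continuity requires the same specific discharge q through every layer.
Σ(b_i/K_i) = 12.5/114 + 5.50/63.8 = 0.1959 d.
q = Δh / Σ(b_i/K_i) = 11.6 / 0.1959 = 59.23 m/day.
In each layer the seepage velocity is v_i = q/n_i, so the layer transit time is t_i = b_i·n_i / q:
  layer 1 (coarse sand): t_1 = 12.5 × 0.23 / 59.23 = 0.04854 d
  layer 2 (karst limestone): t_2 = 5.50 × 0.07 / 59.23 = 0.006500 d
Total t = Σ t_i = 0.05504 days.

0.0550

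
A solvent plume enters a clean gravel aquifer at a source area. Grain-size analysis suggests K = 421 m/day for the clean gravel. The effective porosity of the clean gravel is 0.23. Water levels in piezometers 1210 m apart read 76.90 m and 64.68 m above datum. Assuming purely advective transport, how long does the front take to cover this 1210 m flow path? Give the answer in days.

Hydraulic gradient i = (76.90 − 64.68) / 1210 = 12.22 / 1210 = 0.01010.
Darcy flux q = K · i = 421.0 × 0.01010 = 4.252 m/day.
Seepage velocity v = q / n_e = 4.252 / 0.23 = 18.49 m/day.
Travel time t = L / v = 1210 / 18.49 = 65.46 days.

65.5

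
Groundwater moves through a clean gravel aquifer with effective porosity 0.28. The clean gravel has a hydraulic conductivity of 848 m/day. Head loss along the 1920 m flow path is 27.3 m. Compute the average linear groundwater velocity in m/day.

43.1

Hydraulic gradient i = Δh / L = 27.3 / 1920 = 0.01422.
Darcy flux q = K · i = 848.0 × 0.01422 = 12.06 m/day.
Seepage velocity v = q / n_e = 12.06 / 0.28 = 43.06 m/day.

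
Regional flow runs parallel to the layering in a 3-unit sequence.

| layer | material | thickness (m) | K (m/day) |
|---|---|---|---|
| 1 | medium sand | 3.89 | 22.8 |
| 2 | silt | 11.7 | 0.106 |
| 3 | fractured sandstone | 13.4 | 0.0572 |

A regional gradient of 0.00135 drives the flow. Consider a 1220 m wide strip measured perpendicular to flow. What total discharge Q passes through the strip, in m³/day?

149

Flow is parallel to layering, so each bed carries its own Darcy discharge and the transmissivities add.
Σ(K_i·b_i) = 22.8×3.89 + 0.106×11.7 + 0.0572×13.4 = 90.70 m²/day.
Hydraulic gradient i = 0.00135.
Q = Σ(K_i·b_i) · W · i = 90.70 × 1220 × 0.001350 = 149.4 m³/day.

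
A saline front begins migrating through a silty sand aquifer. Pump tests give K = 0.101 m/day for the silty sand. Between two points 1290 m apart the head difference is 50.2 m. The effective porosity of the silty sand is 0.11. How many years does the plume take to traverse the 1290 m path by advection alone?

Hydraulic gradient i = Δh / L = 50.2 / 1290 = 0.03891.
Darcy flux q = K · i = 0.1010 × 0.03891 = 0.003930 m/day.
Seepage velocity v = q / n_e = 0.003930 / 0.11 = 0.03573 m/day.
Travel time t = L / v = 1290 / 0.03573 = 36103 days = 98.85 years.

98.8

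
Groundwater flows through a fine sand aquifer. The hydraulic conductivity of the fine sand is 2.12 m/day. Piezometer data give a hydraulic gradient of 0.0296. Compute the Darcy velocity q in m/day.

Hydraulic gradient i = 0.0296.
Specific discharge q = K · i = 2.120 × 0.02960 = 0.06275 m/day.

0.0628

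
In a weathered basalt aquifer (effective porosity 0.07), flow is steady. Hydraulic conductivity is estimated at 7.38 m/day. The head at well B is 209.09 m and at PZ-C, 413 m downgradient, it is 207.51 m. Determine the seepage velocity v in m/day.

Hydraulic gradient i = (209.09 − 207.51) / 413 = 1.58 / 413 = 0.003826.
Darcy flux q = K · i = 7.380 × 0.003826 = 0.02823 m/day.
Seepage velocity v = q / n_e = 0.02823 / 0.07 = 0.4033 m/day.

0.403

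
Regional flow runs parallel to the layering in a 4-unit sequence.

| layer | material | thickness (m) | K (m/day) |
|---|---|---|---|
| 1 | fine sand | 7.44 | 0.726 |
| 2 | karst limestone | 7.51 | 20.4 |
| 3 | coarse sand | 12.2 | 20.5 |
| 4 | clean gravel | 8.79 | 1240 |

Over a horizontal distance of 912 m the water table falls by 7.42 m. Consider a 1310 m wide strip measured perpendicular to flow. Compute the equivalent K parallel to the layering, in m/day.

315

Flow is parallel to layering, so each bed carries its own Darcy discharge and the transmissivities add.
Σ(K_i·b_i) = 0.726×7.44 + 20.4×7.51 + 20.5×12.2 + 1240×8.79 = 11308 m²/day.
Total thickness b = 35.94 m, so K_eq = Σ(K_i·b_i)/b = 314.6 m/day.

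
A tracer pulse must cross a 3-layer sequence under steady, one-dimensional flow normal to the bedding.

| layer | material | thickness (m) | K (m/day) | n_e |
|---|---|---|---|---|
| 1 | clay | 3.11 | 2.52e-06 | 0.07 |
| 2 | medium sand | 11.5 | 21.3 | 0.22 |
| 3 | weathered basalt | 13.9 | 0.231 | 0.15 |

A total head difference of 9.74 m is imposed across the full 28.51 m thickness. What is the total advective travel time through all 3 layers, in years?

With flow normal to the layers, continuity requires the same specific discharge q through every layer.
Σ(b_i/K_i) = 3.11/2.52e-06 + 11.5/21.3 + 13.9/0.231 = 1.234e+06 d.
q = Δh / Σ(b_i/K_i) = 9.74 / 1.234e+06 = 7.892e-06 m/day.
In each layer the seepage velocity is v_i = q/n_i, so the layer transit time is t_i = b_i·n_i / q:
  layer 1 (clay): t_1 = 3.11 × 0.07 / 7.892e-06 = 27585 d
  layer 2 (medium sand): t_2 = 11.5 × 0.22 / 7.892e-06 = 3.206e+05 d
  layer 3 (weathered basalt): t_3 = 13.9 × 0.15 / 7.892e-06 = 2.642e+05 d
Total t = Σ t_i = 6.124e+05 days = 1677 years.

1680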